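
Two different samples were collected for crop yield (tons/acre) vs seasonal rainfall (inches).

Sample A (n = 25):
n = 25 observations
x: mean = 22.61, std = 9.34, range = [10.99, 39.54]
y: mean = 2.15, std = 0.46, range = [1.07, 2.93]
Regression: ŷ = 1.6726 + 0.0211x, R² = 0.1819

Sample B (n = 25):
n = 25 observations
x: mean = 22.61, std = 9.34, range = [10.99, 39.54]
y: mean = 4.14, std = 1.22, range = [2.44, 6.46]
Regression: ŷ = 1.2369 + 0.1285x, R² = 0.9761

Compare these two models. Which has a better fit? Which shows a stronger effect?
Model B has the better fit (R² = 0.9761 vs 0.1819). Model B shows the stronger effect (|β₁| = 0.1285 vs 0.0211).

Model Comparison:

Goodness of fit (R²):
- Model A: R² = 0.1819 → 18.19% of variance in crop yield explained
- Model B: R² = 0.9761 → 97.61% of variance in crop yield explained
- 0.9761 > 0.1819 → Model B has the better fit

Effect size (slope magnitude):
- Model A: β₁ = 0.0211 → predicted crop yield rises 0.0211 tons/acre per additional inch of rainfall
- Model B: β₁ = 0.1285 → predicted crop yield rises 0.1285 tons/acre per additional inch of rainfall
- |0.0211| < |0.1285| → Model B shows the stronger marginal effect

Note: A better fit (higher R²) doesn't necessarily mean a more important relationship.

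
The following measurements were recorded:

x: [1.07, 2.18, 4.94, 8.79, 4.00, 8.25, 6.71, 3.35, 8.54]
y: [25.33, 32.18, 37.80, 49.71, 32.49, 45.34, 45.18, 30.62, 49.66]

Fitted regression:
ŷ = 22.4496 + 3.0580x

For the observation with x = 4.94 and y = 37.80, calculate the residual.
Residual = 0.2439

The residual is the difference between the actual value and the predicted value:

Residual = y - ŷ

Step 1: Calculate predicted value
ŷ = 22.4496 + 3.0580 × 4.94
ŷ = 37.5561

Step 2: Calculate residual
Residual = 37.80 - 37.5561
Residual = 0.2439

Interpretation: the model underestimates the actual value by 0.2439 at this point (positive residual → observation lies above the fitted line).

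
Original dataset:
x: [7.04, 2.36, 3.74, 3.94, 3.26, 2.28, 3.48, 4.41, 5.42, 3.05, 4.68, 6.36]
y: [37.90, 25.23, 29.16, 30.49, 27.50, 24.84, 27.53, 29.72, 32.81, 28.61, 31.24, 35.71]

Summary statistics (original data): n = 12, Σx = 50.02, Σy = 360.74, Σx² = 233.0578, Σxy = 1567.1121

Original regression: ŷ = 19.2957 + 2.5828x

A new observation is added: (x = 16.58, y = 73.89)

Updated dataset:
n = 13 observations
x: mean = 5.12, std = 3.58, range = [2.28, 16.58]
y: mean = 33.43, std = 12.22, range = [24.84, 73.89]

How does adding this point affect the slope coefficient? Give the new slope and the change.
New slope β₁ = 3.3915 versus 2.5828 before: a change of +0.8087 (+31.3%).

The new point has HIGH LEVERAGE: x = 16.58 is far from the original mean x̄ = 50.02/12 ≈ 4.17 (original range [2.28, 7.04]).

Step 1: Update the sums with the new point (n goes from 12 to 13)
Σx  = 50.02 + 16.58 = 66.60
Σy  = 360.74 + 73.89 = 434.63
Σx² = 233.0578 + 16.58² = 233.0578 + 274.8964 = 507.9542
Σxy = 1567.1121 + 16.58×73.89 = 1567.1121 + 1225.0962 = 2792.2083

Step 2: Recompute the slope with b₁ = (nΣxy − ΣxΣy) / (nΣx² − (Σx)²)
Numerator   = 13×2792.2083 − 66.60×434.63 = 36298.7079 − 28946.3580 = 7352.3499
Denominator = 13×507.9542 − 66.60² = 6603.4046 − 4435.5600 = 2167.8446
b₁(new) = 7352.3499 / 2167.8446 = 3.3915

(Same formula on the original sums: (12×1567.1121 − 50.02×360.74) / (12×233.0578 − 50.02²) = 761.1304 / 294.6932 = 2.5828, matching the given fit.)

Step 3: Change in slope
Δβ₁ = 3.3915 − 2.5828 = +0.8087
Relative change = +0.8087 / 2.5828 × 100% = +31.3%
→ the slope increases when the point is added.

Because the point sits above the extension of the original line at a high-leverage x, it tilts the fit up.
In practice: refit with and without it and report both if conclusions differ.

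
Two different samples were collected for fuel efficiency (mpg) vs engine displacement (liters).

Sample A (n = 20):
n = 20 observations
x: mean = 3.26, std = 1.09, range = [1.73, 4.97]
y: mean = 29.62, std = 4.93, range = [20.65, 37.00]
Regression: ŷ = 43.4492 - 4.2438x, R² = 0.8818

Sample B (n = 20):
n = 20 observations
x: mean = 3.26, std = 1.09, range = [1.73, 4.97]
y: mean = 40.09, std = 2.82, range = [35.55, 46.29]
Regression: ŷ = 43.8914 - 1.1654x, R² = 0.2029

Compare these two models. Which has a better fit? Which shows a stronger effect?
Model A has the better fit (R² = 0.8818 vs 0.2029). Model A shows the stronger effect (|β₁| = 4.2438 vs 1.1654).

Model Comparison:

Goodness of fit (R²):
- Model A: R² = 0.8818 → 88.18% of variance in fuel efficiency explained
- Model B: R² = 0.2029 → 20.29% of variance in fuel efficiency explained
- 0.8818 > 0.2029 → Model A has the better fit

Effect size (slope magnitude):
- Model A: β₁ = -4.2438 → predicted fuel efficiency falls 4.2438 mpg per additional liter of engine displacement
- Model B: β₁ = -1.1654 → predicted fuel efficiency falls 1.1654 mpg per additional liter of engine displacement
- |-4.2438| > |-1.1654| → Model A shows the stronger marginal effect

Note: R² measures how tightly points cluster around the line; β₁ measures how steep the line is — they answer different questions.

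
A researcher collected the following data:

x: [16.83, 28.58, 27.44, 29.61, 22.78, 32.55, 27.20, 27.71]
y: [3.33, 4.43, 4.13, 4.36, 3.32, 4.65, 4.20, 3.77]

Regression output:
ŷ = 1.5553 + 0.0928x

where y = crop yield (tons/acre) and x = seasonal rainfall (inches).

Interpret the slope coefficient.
An increase of one inch in rainfall is associated with a 0.0928 tons/acre increase in predicted crop yield.

β₁ = 0.0928 is the change in predicted crop yield (tons/acre) per additional inch of rainfall.

Interpretation:
- Rainfall up by 1 inch → predicted crop yield increases by 0.0928 tons/acre
- This is a linear approximation: the same per-unit change is assumed across the whole observed x range
- The slope describes association in these data, not necessarily a causal effect

(β₀ = 1.5553 is the fitted value at x = 0 and is not part of the slope interpretation.)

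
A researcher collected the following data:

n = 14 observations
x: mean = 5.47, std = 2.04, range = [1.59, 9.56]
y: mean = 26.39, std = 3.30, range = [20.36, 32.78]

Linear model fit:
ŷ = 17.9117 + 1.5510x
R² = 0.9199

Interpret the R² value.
About 91.99% of the variability in y is accounted for by the regression on x (R² = 0.9199) — a strong linear fit.

R² = 1 − SS_res/SS_tot compares the residual scatter to the total scatter of y about its mean.

Here R² = 0.9199:
- Explained: 91.99% of the variation in y
- Unexplained (residual): 100% − 91.99% = 8.01%
- Rule of thumb (below 0.3 weak; 0.3 to below 0.7 moderate; 0.7 and above strong) → strong

Calculation: R² = 1 − (SS_res / SS_tot), where SS_res is the sum of squared residuals and SS_tot the total sum of squares.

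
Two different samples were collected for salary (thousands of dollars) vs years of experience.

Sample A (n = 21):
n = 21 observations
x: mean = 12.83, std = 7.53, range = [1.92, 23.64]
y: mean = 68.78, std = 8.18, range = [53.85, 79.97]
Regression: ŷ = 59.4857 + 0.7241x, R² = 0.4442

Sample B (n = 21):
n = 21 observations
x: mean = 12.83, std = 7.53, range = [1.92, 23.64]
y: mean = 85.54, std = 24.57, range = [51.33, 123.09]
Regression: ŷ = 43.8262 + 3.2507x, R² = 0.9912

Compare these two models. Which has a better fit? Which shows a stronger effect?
Model B has the better fit (R² = 0.9912 vs 0.4442). Model B shows the stronger effect (|β₁| = 3.2507 vs 0.7241).

Model Comparison:

Fit — compare R²:
- Model A: R² = 0.4442 → 44.42% of variance in salary explained
- Model B: R² = 0.9912 → 99.12% of variance in salary explained
- 0.9912 > 0.4442 → Model B has the better fit

Strength of effect — compare |β₁|:
- Model A: β₁ = 0.7241 → predicted salary rises 0.7241 thousand dollars per additional year of experience
- Model B: β₁ = 3.2507 → predicted salary rises 3.2507 thousand dollars per additional year of experience
- |0.7241| < |3.2507| → Model B shows the stronger marginal effect

Note: The two samples could reflect different populations, time periods, or measurement quality.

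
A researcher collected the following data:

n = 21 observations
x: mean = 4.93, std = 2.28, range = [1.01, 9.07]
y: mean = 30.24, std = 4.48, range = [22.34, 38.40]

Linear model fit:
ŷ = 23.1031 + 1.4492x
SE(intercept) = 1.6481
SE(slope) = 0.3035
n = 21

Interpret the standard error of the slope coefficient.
SE(slope) = 0.3035 measures the uncertainty in the estimated slope. The coefficient is estimated with moderate precision (SE/|β̂₁| = 20.9%).

What SE measures:
- The standard error quantifies the sampling variability of the coefficient estimate
- It is the estimated standard deviation of β̂₁ across hypothetical repeated samples of the same size
- Smaller SE → more precise estimate

Relative precision:
- SE / |β̂₁| = 0.3035 / 1.4492 = 20.9%
- Rule of thumb (under 20%: precise; 20% to under 50%: moderately precise; 50% or more: imprecise) → moderately precise

Link to interval estimation: a confidence interval for β₁ is β̂₁ ± t* × 0.3035, so SE sets the half-width per unit of t*.

What drives SE(β̂₁): wider spread of x values → smaller SE.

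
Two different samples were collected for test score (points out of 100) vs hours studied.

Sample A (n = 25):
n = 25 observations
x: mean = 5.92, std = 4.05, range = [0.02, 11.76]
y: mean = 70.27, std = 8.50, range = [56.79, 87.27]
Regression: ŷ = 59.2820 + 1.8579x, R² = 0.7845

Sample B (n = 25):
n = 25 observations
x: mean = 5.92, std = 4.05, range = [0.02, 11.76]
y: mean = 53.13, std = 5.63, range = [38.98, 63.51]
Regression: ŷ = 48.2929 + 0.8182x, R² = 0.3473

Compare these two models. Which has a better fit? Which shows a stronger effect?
Model A has the better fit (R² = 0.7845 vs 0.3473). Model A shows the stronger effect (|β₁| = 1.8579 vs 0.8182).

Model Comparison:

Which explains more variance? (R²)
- Model A: R² = 0.7845 → 78.45% of variance in test score explained
- Model B: R² = 0.3473 → 34.73% of variance in test score explained
- 0.7845 > 0.3473 → Model A has the better fit

Strength of effect — compare |β₁|:
- Model A: β₁ = 1.8579 → predicted test score rises 1.8579 points per additional hour of study time
- Model B: β₁ = 0.8182 → predicted test score rises 0.8182 points per additional hour of study time
- |1.8579| > |0.8182| → Model A shows the stronger marginal effect

Notes:
- The two samples could reflect different populations, time periods, or measurement quality.
- A better fit (higher R²) doesn't necessarily mean a more important relationship.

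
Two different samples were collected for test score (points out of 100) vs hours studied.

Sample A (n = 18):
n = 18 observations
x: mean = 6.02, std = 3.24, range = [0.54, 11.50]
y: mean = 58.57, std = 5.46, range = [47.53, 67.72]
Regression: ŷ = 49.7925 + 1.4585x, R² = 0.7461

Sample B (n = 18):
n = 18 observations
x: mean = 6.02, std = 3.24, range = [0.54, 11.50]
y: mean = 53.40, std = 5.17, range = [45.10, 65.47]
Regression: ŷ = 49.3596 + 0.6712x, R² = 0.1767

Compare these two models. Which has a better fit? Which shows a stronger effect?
Model A has the better fit (R² = 0.7461 vs 0.1767). Model A shows the stronger effect (|β₁| = 1.4585 vs 0.6712).

Model Comparison:

Which explains more variance? (R²)
- Model A: R² = 0.7461 → 74.61% of variance in test score explained
- Model B: R² = 0.1767 → 17.67% of variance in test score explained
- 0.7461 > 0.1767 → Model A has the better fit

Which has the larger per-hour effect? (|β₁|)
- Model A: β₁ = 1.4585 → predicted test score rises 1.4585 points per additional hour of study time
- Model B: β₁ = 0.6712 → predicted test score rises 0.6712 points per additional hour of study time
- |1.4585| > |0.6712| → Model A shows the stronger marginal effect

Notes:
- A steeper slope doesn't make a better model if the scatter around the line is large.
- R² measures how tightly points cluster around the line; β₁ measures how steep the line is — they answer different questions.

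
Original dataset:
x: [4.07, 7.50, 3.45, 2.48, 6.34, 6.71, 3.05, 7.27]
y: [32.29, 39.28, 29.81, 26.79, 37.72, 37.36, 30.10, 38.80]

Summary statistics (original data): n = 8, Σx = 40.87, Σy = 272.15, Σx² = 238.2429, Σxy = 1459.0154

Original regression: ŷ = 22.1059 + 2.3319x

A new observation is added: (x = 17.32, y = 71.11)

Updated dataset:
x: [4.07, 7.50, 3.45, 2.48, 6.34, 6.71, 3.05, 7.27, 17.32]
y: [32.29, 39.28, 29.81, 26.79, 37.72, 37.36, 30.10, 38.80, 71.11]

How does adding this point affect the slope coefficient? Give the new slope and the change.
Adding the point moves β₁ from 2.3319 to 2.9092, i.e. it increases by 0.5773 (+24.8%).

x = 17.32 lies well outside the original x-range [2.48, 7.50] (x̄ ≈ 5.11), so this observation has high leverage and can move the slope substantially.

Step 1: Update the sums with the new point (n goes from 8 to 9)
Σx  = 40.87 + 17.32 = 58.19
Σy  = 272.15 + 71.11 = 343.26
Σx² = 238.2429 + 17.32² = 238.2429 + 299.9824 = 538.2253
Σxy = 1459.0154 + 17.32×71.11 = 1459.0154 + 1231.6252 = 2690.6406

Step 2: Recompute the slope with b₁ = (nΣxy − ΣxΣy) / (nΣx² − (Σx)²)
Numerator   = 9×2690.6406 − 58.19×343.26 = 24215.7654 − 19974.2994 = 4241.4660
Denominator = 9×538.2253 − 58.19² = 4844.0277 − 3386.0761 = 1457.9516
b₁(new) = 4241.4660 / 1457.9516 = 2.9092

(Same formula on the original sums: (8×1459.0154 − 40.87×272.15) / (8×238.2429 − 40.87²) = 549.3527 / 235.5863 = 2.3319, matching the given fit.)

Step 3: Change in slope
Δβ₁ = 2.9092 − 2.3319 = +0.5773
Relative change = +0.5773 / 2.3319 × 100% = +24.8%
→ the slope increases when the point is added.

A high-leverage point only changes the slope if it is off the original line; here y = 71.11 is above the original trend, so the slope increases.
In practice: investigate whether it comes from the same population as the rest of the sample; check such a point for data-entry or measurement error.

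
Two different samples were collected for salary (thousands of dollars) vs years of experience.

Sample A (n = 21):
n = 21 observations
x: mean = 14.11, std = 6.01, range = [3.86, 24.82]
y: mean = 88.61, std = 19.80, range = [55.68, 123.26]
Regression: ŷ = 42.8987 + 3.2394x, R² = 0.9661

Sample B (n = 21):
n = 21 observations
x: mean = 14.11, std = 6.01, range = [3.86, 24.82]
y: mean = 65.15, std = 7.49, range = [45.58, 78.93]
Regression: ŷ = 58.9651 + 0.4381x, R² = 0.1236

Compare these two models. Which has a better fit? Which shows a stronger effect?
Model A has the better fit (R² = 0.9661 vs 0.1236). Model A shows the stronger effect (|β₁| = 3.2394 vs 0.4381).

Model Comparison:

Which explains more variance? (R²)
- Model A: R² = 0.9661 → 96.61% of variance in salary explained
- Model B: R² = 0.1236 → 12.36% of variance in salary explained
- 0.9661 > 0.1236 → Model A has the better fit

Effect size (slope magnitude):
- Model A: β₁ = 3.2394 → predicted salary rises 3.2394 thousand dollars per additional year of experience
- Model B: β₁ = 0.4381 → predicted salary rises 0.4381 thousand dollars per additional year of experience
- |3.2394| > |0.4381| → Model A shows the stronger marginal effect

Note: The two samples could reflect different populations, time periods, or measurement quality.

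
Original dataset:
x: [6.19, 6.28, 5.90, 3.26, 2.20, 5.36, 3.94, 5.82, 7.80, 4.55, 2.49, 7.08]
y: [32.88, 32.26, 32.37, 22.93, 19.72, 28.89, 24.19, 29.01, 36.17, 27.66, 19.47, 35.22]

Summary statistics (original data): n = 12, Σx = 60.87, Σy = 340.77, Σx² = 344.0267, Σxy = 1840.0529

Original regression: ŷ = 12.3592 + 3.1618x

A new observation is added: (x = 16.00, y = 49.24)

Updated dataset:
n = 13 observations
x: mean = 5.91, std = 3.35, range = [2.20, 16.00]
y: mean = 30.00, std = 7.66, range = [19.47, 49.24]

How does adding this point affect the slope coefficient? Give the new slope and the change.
New slope β₁ = 2.2114 versus 3.1618 before: a change of -0.9504 (-30.1%).

The new point has HIGH LEVERAGE: x = 16.00 is far from the original mean x̄ = 60.87/12 ≈ 5.07 (original range [2.20, 7.80]).

Step 1: Update the sums with the new point (n goes from 12 to 13)
Σx  = 60.87 + 16.00 = 76.87
Σy  = 340.77 + 49.24 = 390.01
Σx² = 344.0267 + 16.00² = 344.0267 + 256.0000 = 600.0267
Σxy = 1840.0529 + 16.00×49.24 = 1840.0529 + 787.8400 = 2627.8929

Step 2: Recompute the slope with b₁ = (nΣxy − ΣxΣy) / (nΣx² − (Σx)²)
Numerator   = 13×2627.8929 − 76.87×390.01 = 34162.6077 − 29980.0687 = 4182.5390
Denominator = 13×600.0267 − 76.87² = 7800.3471 − 5908.9969 = 1891.3502
b₁(new) = 4182.5390 / 1891.3502 = 2.2114

(Same formula on the original sums: (12×1840.0529 − 60.87×340.77) / (12×344.0267 − 60.87²) = 1337.9649 / 423.1635 = 3.1618, matching the given fit.)

Step 3: Change in slope
Δβ₁ = 2.2114 − 3.1618 = -0.9504
Relative change = -0.9504 / 3.1618 × 100% = -30.1%
→ the slope decreases when the point is added.

Because the point sits below the extension of the original line at a high-leverage x, it tilts the fit down.
In practice: refit with and without it and report both if conclusions differ.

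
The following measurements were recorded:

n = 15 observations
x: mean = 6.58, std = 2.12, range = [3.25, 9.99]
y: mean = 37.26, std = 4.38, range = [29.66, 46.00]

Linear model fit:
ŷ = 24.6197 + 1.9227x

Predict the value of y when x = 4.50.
ŷ = 33.2719

x = 4.50 lies inside the observed range [3.25, 9.99], so the fitted equation applies directly:

ŷ = 24.6197 + 1.9227 × 4.50
ŷ = 24.6197 + 8.6522
ŷ = 33.2719

This is the fitted mean response at that x — an individual observation would come with a wider prediction interval.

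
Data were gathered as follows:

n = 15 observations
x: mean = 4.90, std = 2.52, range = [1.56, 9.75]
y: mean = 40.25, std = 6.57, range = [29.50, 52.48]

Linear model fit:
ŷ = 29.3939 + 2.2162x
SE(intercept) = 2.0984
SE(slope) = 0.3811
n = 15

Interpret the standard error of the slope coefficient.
The slope 2.2162 is pinned down to within about ±0.3811 (one SE) by these data — relative uncertainty 17.2%, i.e. precise.

SE(β̂₁) = 0.3811 says: if we drew many samples of n = 15 from the same population and refit each time, the fitted slopes would scatter with a standard deviation of roughly 0.3811 around the true β₁.

Relative precision:
- SE / |β̂₁| = 0.3811 / 2.2162 = 17.2%
- Rule of thumb (under 20%: precise; 20% to under 50%: moderately precise; 50% or more: imprecise) → precise

Link to interval estimation: a confidence interval for β₁ is β̂₁ ± t* × 0.3811, so SE sets the half-width per unit of t*.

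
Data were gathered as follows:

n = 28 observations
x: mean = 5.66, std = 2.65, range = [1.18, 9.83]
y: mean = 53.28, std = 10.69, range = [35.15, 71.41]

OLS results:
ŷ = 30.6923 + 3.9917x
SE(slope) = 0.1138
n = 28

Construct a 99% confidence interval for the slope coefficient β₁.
The 99% CI for β₁ is (3.6755, 4.3079)

Confidence interval for the slope:

The 99% CI for β₁ is: β̂₁ ± t*(α/2, n-2) × SE(β̂₁)

Step 1: Find critical t-value
- Confidence level = 0.99
- Degrees of freedom = n - 2 = 28 - 2 = 26
- t*(α/2, 26) = 2.7787

Step 2: Calculate margin of error
Margin = 2.7787 × 0.1138 = 0.3162

Step 3: Construct interval
CI = 3.9917 ± 0.3162
CI = (3.6755, 4.3079)

Interpretation: each one-unit increase in x is associated with a change in mean y of between 3.6755 and 4.3079, with 99% confidence.
Both endpoints are positive, so the data support a genuinely positive slope at this confidence level.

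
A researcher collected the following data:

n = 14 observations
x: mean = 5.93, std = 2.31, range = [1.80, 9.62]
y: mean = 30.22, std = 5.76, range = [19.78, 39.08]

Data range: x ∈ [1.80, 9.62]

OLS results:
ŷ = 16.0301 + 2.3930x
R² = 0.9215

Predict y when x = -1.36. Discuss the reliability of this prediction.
ŷ = 12.7756 (extrapolation — x = -1.36 lies outside [1.80, 9.62], so reliability is low).

Prediction calculation:
ŷ = 16.0301 + 2.3930 × (-1.36)
ŷ = 12.7756

Reliability:
- Data range: x ∈ [1.80, 9.62]
- Prediction point: x = -1.36 is 3.16 units below the observed range → this is EXTRAPOLATION, not interpolation

Why that matters here:
- The standard error of prediction grows with (x − x̄)², and x = -1.36 is far from x̄ = 5.93
- R² describes fit only over the sampled x values; it says nothing about behaviour beyond them
- The linear relationship may not hold outside the observed range

A defensible statement: 'if the linear trend continued to x = -1.36, y would be about 12.7756' — the premise is untested.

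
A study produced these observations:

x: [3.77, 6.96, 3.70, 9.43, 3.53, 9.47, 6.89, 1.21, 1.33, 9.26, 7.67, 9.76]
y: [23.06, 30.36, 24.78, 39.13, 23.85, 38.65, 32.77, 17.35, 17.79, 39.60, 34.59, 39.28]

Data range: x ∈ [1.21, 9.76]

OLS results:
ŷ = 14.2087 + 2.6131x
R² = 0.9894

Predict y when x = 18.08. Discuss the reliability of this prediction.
The equation gives ŷ = 61.4535; however x = 18.08 is 8.32 units above the observed range, so this extrapolated value should not be trusted.

Prediction calculation:
ŷ = 14.2087 + 2.6131 × 18.08
ŷ = 61.4535

Reliability:
- Data range: x ∈ [1.21, 9.76]
- Prediction point: x = 18.08 is 8.32 units above the observed range → this is EXTRAPOLATION, not interpolation

Why that matters here:
- R² describes fit only over the sampled x values; it says nothing about behaviour beyond them
- The linear relationship may not hold outside the observed range
- Real relationships often flatten, saturate, or turn nonlinear at extremes

Report the number if required, but flag clearly that it is an extrapolation.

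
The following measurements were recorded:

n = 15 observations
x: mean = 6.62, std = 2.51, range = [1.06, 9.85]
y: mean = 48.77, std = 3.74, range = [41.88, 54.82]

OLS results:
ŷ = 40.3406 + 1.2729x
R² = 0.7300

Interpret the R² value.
R² = 0.7300 means 73.00% of the variation in y is explained by the linear relationship with x. This indicates a strong fit.

R² (coefficient of determination) measures the proportion of variance in y explained by the regression model.

Here R² = 0.7300:
- Explained: 73.00% of the variation in y
- Unexplained (residual): 100% − 73.00% = 27.00%
- Rule of thumb (below 0.3 weak; 0.3 to below 0.7 moderate; 0.7 and above strong) → strong

Calculation: R² = 1 − (SS_res / SS_tot), where SS_res is the sum of squared residuals and SS_tot the total sum of squares.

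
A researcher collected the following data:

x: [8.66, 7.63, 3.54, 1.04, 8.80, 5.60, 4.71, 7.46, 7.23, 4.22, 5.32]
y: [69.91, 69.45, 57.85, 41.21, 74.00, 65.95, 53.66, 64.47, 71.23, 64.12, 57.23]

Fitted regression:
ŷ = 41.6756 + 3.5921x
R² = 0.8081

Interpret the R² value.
About 80.81% of the variability in y is accounted for by the regression on x (R² = 0.8081) — a strong linear fit.

R² = 1 − SS_res/SS_tot compares the residual scatter to the total scatter of y about its mean.

Here R² = 0.8081:
- Explained: 80.81% of the variation in y
- Unexplained (residual): 100% − 80.81% = 19.19%
- Rule of thumb (below 0.3 weak; 0.3 to below 0.7 moderate; 0.7 and above strong) → strong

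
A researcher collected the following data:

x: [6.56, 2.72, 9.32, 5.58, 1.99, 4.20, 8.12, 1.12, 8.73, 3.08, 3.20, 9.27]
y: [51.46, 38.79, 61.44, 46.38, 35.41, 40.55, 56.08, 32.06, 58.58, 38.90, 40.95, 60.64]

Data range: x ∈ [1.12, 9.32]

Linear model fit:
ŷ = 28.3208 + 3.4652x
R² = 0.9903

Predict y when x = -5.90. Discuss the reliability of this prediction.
The equation gives ŷ = 7.8761; however x = -5.90 is 7.02 units below the observed range, so this extrapolated value should not be trusted.

Prediction calculation:
ŷ = 28.3208 + 3.4652 × (-5.90)
ŷ = 7.8761

Reliability:
- Data range: x ∈ [1.12, 9.32]
- Prediction point: x = -5.90 is 7.02 units below the observed range → this is EXTRAPOLATION, not interpolation

Why that matters here:
- R² describes fit only over the sampled x values; it says nothing about behaviour beyond them
- Real relationships often flatten, saturate, or turn nonlinear at extremes
- The standard error of prediction grows with (x − x̄)², and x = -5.90 is far from x̄ = 5.32

A defensible statement: 'if the linear trend continued to x = -5.90, y would be about 7.8761' — the premise is untested.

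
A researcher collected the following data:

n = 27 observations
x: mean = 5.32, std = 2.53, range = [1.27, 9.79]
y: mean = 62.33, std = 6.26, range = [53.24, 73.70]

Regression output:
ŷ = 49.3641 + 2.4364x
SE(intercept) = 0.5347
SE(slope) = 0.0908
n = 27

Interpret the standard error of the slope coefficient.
The slope 2.4364 is pinned down to within about ±0.0908 (one SE) by these data — relative uncertainty 3.7%, i.e. precise.

What SE measures:
- The standard error quantifies the sampling variability of the coefficient estimate
- It is the estimated standard deviation of β̂₁ across hypothetical repeated samples of the same size
- Smaller SE → more precise estimate

Relative precision:
- SE / |β̂₁| = 0.0908 / 2.4364 = 3.7%
- Rule of thumb (under 20%: precise; 20% to under 50%: moderately precise; 50% or more: imprecise) → precise

Rough 95% range (±2 SE): 2.4364 ± 0.1816 → (2.2548, 2.6180).

What drives SE(β̂₁): more residual scatter → larger SE; wider spread of x values → smaller SE.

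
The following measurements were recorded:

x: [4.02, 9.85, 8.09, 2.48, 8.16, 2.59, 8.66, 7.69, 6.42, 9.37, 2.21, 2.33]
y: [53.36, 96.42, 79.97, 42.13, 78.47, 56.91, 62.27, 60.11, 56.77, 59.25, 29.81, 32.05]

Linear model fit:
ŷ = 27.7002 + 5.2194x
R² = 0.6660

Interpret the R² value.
The model explains 66.60% of the variance in y (R² = 0.6660), leaving 33.40% unexplained; the fit is moderate.

The coefficient of determination R² is the fraction of the total variation in y that the fitted line accounts for.

Here R² = 0.6660:
- Explained: 66.60% of the variation in y
- Unexplained (residual): 100% − 66.60% = 33.40%
- Rule of thumb (below 0.3 weak; 0.3 to below 0.7 moderate; 0.7 and above strong) → moderate

Calculation: R² = 1 − (SS_res / SS_tot), where SS_res is the sum of squared residuals and SS_tot the total sum of squares.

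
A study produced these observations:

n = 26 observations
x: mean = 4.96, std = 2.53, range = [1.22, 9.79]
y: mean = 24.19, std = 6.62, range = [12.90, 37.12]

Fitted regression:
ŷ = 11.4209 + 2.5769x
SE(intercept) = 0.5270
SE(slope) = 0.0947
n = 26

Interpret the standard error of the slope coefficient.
SE(slope) = 0.0947 measures the uncertainty in the estimated slope. The coefficient is estimated precisely (SE/|β̂₁| = 3.7%).

SE(β̂₁) = 0.0947 says: if we drew many samples of n = 26 from the same population and refit each time, the fitted slopes would scatter with a standard deviation of roughly 0.0947 around the true β₁.

Relative precision:
- SE / |β̂₁| = 0.0947 / 2.5769 = 3.7%
- Rule of thumb (under 20%: precise; 20% to under 50%: moderately precise; 50% or more: imprecise) → precise

Rough 95% range (±2 SE): 2.5769 ± 0.1894 → (2.3875, 2.7663).

What drives SE(β̂₁): wider spread of x values → smaller SE; more residual scatter → larger SE; larger n (here n = 26) → smaller SE.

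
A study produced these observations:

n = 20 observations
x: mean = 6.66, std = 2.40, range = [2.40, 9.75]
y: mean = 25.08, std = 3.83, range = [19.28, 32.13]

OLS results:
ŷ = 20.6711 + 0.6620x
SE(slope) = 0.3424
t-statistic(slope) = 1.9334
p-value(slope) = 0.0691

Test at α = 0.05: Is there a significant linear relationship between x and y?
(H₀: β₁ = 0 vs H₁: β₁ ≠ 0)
Since p-value = 0.0691 ≥ α = 0.05, fail to reject H₀ — the slope is not significantly different from 0.

Hypothesis test for the slope coefficient:

H₀: β₁ = 0 (no linear relationship)
H₁: β₁ ≠ 0 (linear relationship exists)

Test statistic: t = β̂₁ / SE(β̂₁) = 0.6620 / 0.3424 = 1.9334

With df = 18, the two-sided p-value for |t| = 1.9334 is 0.0691.

Decision rule: reject H₀ if p-value < α.
p-value = 0.0691 ≥ α = 0.05 → fail to reject H₀.

There is not sufficient evidence at the 5% significance level to conclude that a linear relationship exists between x and y.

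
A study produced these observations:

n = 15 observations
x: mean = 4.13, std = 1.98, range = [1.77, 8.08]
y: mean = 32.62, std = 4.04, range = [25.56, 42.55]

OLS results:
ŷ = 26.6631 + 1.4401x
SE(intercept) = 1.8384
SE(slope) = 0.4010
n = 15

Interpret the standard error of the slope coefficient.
SE(β̂₁) = 0.4010 is the estimated standard deviation of the slope estimate across repeated samples; relative to β̂₁ = 1.4401 that is 27.8%, a moderately precise estimate.

SE(β̂₁) = 0.4010 says: if we drew many samples of n = 15 from the same population and refit each time, the fitted slopes would scatter with a standard deviation of roughly 0.4010 around the true β₁.

Relative precision:
- SE / |β̂₁| = 0.4010 / 1.4401 = 27.8%
- Rule of thumb (under 20%: precise; 20% to under 50%: moderately precise; 50% or more: imprecise) → moderately precise

Rough 95% range (±2 SE): 1.4401 ± 0.8020 → (0.6381, 2.2421).

What drives SE(β̂₁): more residual scatter → larger SE; wider spread of x values → smaller SE; larger n (here n = 15) → smaller SE.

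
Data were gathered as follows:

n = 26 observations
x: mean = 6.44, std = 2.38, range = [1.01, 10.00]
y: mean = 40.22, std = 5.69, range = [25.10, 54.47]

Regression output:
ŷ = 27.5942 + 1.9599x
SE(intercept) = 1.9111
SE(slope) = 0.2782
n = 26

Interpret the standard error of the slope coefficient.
SE(slope) = 0.2782 measures the uncertainty in the estimated slope. The coefficient is estimated precisely (SE/|β̂₁| = 14.2%).

What SE measures:
- The standard error quantifies the sampling variability of the coefficient estimate
- It is the estimated standard deviation of β̂₁ across hypothetical repeated samples of the same size
- Smaller SE → more precise estimate

Relative precision:
- SE / |β̂₁| = 0.2782 / 1.9599 = 14.2%
- Rule of thumb (under 20%: precise; 20% to under 50%: moderately precise; 50% or more: imprecise) → precise

Link to the t-test: t = β̂₁ / SE(β̂₁) = 1.9599 / 0.2782 = 7.0449, the statistic for H₀: β₁ = 0.

What drives SE(β̂₁): larger n (here n = 26) → smaller SE; wider spread of x values → smaller SE.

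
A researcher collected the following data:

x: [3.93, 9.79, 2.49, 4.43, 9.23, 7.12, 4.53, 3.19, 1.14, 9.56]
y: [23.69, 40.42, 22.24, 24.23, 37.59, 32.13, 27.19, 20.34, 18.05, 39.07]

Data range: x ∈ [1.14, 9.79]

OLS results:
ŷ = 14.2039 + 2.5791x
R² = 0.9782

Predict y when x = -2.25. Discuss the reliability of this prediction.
ŷ = 8.4009 (extrapolation — x = -2.25 lies outside [1.14, 9.79], so reliability is low).

Prediction calculation:
ŷ = 14.2039 + 2.5791 × (-2.25)
ŷ = 8.4009

Reliability:
- Data range: x ∈ [1.14, 9.79]
- Prediction point: x = -2.25 is 3.39 units below the observed range → this is EXTRAPOLATION, not interpolation

Why that matters here:
- The linear relationship may not hold outside the observed range
- Real relationships often flatten, saturate, or turn nonlinear at extremes
- There are no observations near this x to validate the fitted line there

Report the number if required, but flag clearly that it is an extrapolation.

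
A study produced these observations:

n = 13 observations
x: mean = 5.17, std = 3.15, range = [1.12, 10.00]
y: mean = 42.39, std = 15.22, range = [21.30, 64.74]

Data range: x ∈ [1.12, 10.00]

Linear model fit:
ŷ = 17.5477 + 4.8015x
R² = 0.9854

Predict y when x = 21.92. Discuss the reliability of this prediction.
ŷ = 122.7966 (extrapolation — x = 21.92 lies outside [1.12, 10.00], so reliability is low).

Prediction calculation:
ŷ = 17.5477 + 4.8015 × 21.92
ŷ = 122.7966

Reliability:
- Data range: x ∈ [1.12, 10.00]
- Prediction point: x = 21.92 is 11.92 units above the observed range → this is EXTRAPOLATION, not interpolation

Why that matters here:
- The standard error of prediction grows with (x − x̄)², and x = 21.92 is far from x̄ = 5.17
- The linear relationship may not hold outside the observed range

Report the number if required, but flag clearly that it is an extrapolation.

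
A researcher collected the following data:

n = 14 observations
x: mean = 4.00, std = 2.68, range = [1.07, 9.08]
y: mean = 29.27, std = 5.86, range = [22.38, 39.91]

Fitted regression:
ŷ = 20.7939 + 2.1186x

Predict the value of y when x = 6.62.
ŷ = 34.8190

Plug x = 6.62 into the fitted line:

ŷ = 20.7939 + 2.1186 × 6.62
ŷ = 20.7939 + 14.0251
ŷ = 34.8190

This is a point prediction; actual observations scatter around it by roughly the residual standard deviation.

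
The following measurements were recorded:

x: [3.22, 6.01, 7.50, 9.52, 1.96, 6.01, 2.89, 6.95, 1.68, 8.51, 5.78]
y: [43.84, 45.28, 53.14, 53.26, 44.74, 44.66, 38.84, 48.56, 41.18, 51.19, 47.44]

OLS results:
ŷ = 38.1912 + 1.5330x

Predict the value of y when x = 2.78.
ŷ = 42.4529

To predict y for x = 2.78, substitute into the regression equation:

ŷ = 38.1912 + 1.5330 × 2.78
ŷ = 38.1912 + 4.2617
ŷ = 42.4529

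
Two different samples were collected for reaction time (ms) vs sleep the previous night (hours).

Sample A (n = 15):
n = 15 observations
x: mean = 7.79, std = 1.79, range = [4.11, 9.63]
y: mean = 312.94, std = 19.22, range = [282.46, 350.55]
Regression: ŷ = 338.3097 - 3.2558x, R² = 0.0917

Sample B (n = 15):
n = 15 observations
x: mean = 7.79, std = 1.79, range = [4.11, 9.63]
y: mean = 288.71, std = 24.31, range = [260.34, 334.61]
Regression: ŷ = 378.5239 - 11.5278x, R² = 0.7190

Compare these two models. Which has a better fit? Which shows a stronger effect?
Model B has the better fit (R² = 0.7190 vs 0.0917). Model B shows the stronger effect (|β₁| = 11.5278 vs 3.2558).

Model Comparison:

Fit — compare R²:
- Model A: R² = 0.0917 → 9.17% of variance in reaction time explained
- Model B: R² = 0.7190 → 71.90% of variance in reaction time explained
- 0.7190 > 0.0917 → Model B has the better fit

Strength of effect — compare |β₁|:
- Model A: β₁ = -3.2558 → predicted reaction time falls 3.2558 ms per additional hour of sleep
- Model B: β₁ = -11.5278 → predicted reaction time falls 11.5278 ms per additional hour of sleep
- |-3.2558| < |-11.5278| → Model B shows the stronger marginal effect

Notes:
- The two samples could reflect different populations, time periods, or measurement quality.
- A steeper slope doesn't make a better model if the scatter around the line is large.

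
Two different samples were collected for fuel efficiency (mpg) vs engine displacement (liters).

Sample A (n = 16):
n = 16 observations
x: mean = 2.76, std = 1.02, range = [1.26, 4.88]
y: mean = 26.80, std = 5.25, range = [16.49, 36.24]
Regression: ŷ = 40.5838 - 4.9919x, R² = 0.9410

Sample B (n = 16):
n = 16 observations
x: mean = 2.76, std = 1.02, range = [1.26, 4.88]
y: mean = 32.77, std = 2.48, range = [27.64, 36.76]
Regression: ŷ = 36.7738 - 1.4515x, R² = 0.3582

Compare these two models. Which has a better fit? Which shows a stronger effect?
Model A has the better fit (R² = 0.9410 vs 0.3582). Model A shows the stronger effect (|β₁| = 4.9919 vs 1.4515).

Model Comparison:

Goodness of fit (R²):
- Model A: R² = 0.9410 → 94.10% of variance in fuel efficiency explained
- Model B: R² = 0.3582 → 35.82% of variance in fuel efficiency explained
- 0.9410 > 0.3582 → Model A has the better fit

Strength of effect — compare |β₁|:
- Model A: β₁ = -4.9919 → predicted fuel efficiency falls 4.9919 mpg per additional liter of engine displacement
- Model B: β₁ = -1.4515 → predicted fuel efficiency falls 1.4515 mpg per additional liter of engine displacement
- |-4.9919| > |-1.4515| → Model A shows the stronger marginal effect

Notes:
- A steeper slope doesn't make a better model if the scatter around the line is large.
- R² measures how tightly points cluster around the line; β₁ measures how steep the line is — they answer different questions.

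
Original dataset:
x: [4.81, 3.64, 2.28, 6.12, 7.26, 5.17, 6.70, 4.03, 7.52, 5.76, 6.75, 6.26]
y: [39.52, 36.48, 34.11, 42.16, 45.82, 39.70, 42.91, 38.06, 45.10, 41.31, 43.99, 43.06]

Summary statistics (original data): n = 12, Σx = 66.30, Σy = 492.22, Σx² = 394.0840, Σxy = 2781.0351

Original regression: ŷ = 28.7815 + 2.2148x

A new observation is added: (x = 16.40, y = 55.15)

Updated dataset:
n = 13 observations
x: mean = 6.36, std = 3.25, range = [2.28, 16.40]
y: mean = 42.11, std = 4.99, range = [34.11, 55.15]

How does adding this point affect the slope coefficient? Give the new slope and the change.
New slope β₁ = 1.4851 versus 2.2148 before: a change of -0.7297 (-32.9%).

The new point has HIGH LEVERAGE: x = 16.40 is far from the original mean x̄ = 66.30/12 ≈ 5.53 (original range [2.28, 7.52]).

Step 1: Update the sums with the new point (n goes from 12 to 13)
Σx  = 66.30 + 16.40 = 82.70
Σy  = 492.22 + 55.15 = 547.37
Σx² = 394.0840 + 16.40² = 394.0840 + 268.9600 = 663.0440
Σxy = 2781.0351 + 16.40×55.15 = 2781.0351 + 904.4600 = 3685.4951

Step 2: Recompute the slope with b₁ = (nΣxy − ΣxΣy) / (nΣx² − (Σx)²)
Numerator   = 13×3685.4951 − 82.70×547.37 = 47911.4363 − 45267.4990 = 2643.9373
Denominator = 13×663.0440 − 82.70² = 8619.5720 − 6839.2900 = 1780.2820
b₁(new) = 2643.9373 / 1780.2820 = 1.4851

(Same formula on the original sums: (12×2781.0351 − 66.30×492.22) / (12×394.0840 − 66.30²) = 738.2352 / 333.3180 = 2.2148, matching the given fit.)

Step 3: Change in slope
Δβ₁ = 1.4851 − 2.2148 = -0.7297
Relative change = -0.7297 / 2.2148 × 100% = -32.9%
→ the slope decreases when the point is added.

Because the point sits below the extension of the original line at a high-leverage x, it tilts the fit down.
In practice: investigate whether it comes from the same population as the rest of the sample.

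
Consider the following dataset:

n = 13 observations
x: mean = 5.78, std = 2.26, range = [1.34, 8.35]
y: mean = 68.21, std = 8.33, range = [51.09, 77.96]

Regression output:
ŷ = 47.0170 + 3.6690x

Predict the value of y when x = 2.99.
ŷ = 57.9873

x = 2.99 lies inside the observed range [1.34, 8.35], so the fitted equation applies directly:

ŷ = 47.0170 + 3.6690 × 2.99
ŷ = 47.0170 + 10.9703
ŷ = 57.9873

This is a point prediction; actual observations scatter around it by roughly the residual standard deviation.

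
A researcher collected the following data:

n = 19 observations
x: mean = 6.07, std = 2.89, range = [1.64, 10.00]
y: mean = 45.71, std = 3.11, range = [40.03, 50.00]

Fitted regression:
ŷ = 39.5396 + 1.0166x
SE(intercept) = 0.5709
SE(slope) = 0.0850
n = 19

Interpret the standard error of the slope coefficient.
The slope 1.0166 is pinned down to within about ±0.0850 (one SE) by these data — relative uncertainty 8.4%, i.e. precise.

SE(β̂₁) = 0.0850 says: if we drew many samples of n = 19 from the same population and refit each time, the fitted slopes would scatter with a standard deviation of roughly 0.0850 around the true β₁.

Relative precision:
- SE / |β̂₁| = 0.0850 / 1.0166 = 8.4%
- Rule of thumb (under 20%: precise; 20% to under 50%: moderately precise; 50% or more: imprecise) → precise

Rough 95% range (±2 SE): 1.0166 ± 0.1700 → (0.8466, 1.1866).

What drives SE(β̂₁): wider spread of x values → smaller SE; more residual scatter → larger SE; larger n (here n = 19) → smaller SE.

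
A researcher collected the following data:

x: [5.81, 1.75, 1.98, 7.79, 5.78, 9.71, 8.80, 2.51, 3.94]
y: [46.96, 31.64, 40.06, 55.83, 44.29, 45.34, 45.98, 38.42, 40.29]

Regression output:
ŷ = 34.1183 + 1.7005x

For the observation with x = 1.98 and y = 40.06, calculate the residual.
Residual = 2.5747

The residual is the difference between the actual value and the predicted value:

Residual = y - ŷ

Step 1: Calculate predicted value
ŷ = 34.1183 + 1.7005 × 1.98
ŷ = 37.4853

Step 2: Calculate residual
Residual = 40.06 - 37.4853
Residual = 2.5747

The residual is positive, so the observed y = 40.06 sits above the regression line (the line underestimates it by 2.5747).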